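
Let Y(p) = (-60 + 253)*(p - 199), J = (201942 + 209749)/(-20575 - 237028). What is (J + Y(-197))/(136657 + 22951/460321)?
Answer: -87990554786425/157328180729848 ≈ -0.55928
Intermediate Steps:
J = -3997/2501 (J = 411691/(-257603) = 411691*(-1/257603) = -3997/2501 ≈ -1.5982)
Y(p) = -38407 + 193*p (Y(p) = 193*(-199 + p) = -38407 + 193*p)
(J + Y(-197))/(136657 + 22951/460321) = (-3997/2501 + (-38407 + 193*(-197)))/(136657 + 22951/460321) = (-3997/2501 + (-38407 - 38021))/(136657 + 22951*(1/460321)) = (-3997/2501 - 76428)/(136657 + 22951/460321) = -191150425/(2501*62906109848/460321) = -191150425/2501*460321/62906109848 = -87990554786425/157328180729848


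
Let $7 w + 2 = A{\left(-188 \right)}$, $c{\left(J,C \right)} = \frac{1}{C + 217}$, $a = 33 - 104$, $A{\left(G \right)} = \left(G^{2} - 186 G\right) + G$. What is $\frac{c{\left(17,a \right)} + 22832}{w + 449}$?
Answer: $\frac{23334311}{10696690} \approx 2.1814$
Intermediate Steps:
$A{\left(G \right)} = G^{2} - 185 G$
$a = -71$ ($a = 33 - 104 = -71$)
$c{\left(J,C \right)} = \frac{1}{217 + C}$
$w = \frac{70122}{7}$ ($w = - \frac{2}{7} + \frac{\left(-188\right) \left(-185 - 188\right)}{7} = - \frac{2}{7} + \frac{\left(-188\right) \left(-373\right)}{7} = - \frac{2}{7} + \frac{1}{7} \cdot 70124 = - \frac{2}{7} + \frac{70124}{7} = \frac{70122}{7} \approx 10017.0$)
$\frac{c{\left(17,a \right)} + 22832}{w + 449} = \frac{\frac{1}{217 - 71} + 22832}{\frac{70122}{7} + 449} = \frac{\frac{1}{146} + 22832}{\frac{73265}{7}} = \left(\frac{1}{146} + 22832\right) \frac{7}{73265} = \frac{3333473}{146} \cdot \frac{7}{73265} = \frac{23334311}{10696690}$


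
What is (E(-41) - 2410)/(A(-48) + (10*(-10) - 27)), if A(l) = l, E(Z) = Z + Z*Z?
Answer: 22/5 ≈ 4.4000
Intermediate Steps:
E(Z) = Z + Z²
(E(-41) - 2410)/(A(-48) + (10*(-10) - 27)) = (-41*(1 - 41) - 2410)/(-48 + (10*(-10) - 27)) = (-41*(-40) - 2410)/(-48 + (-100 - 27)) = (1640 - 2410)/(-48 - 127) = -770/(-175) = -770*(-1/175) = 22/5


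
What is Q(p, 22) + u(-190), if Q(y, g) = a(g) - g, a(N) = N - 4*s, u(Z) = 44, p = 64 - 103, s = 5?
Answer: 24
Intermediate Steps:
p = -39
a(N) = -20 + N (a(N) = N - 4*5 = N - 20 = -20 + N)
Q(y, g) = -20 (Q(y, g) = (-20 + g) - g = -20)
Q(p, 22) + u(-190) = -20 + 44 = 24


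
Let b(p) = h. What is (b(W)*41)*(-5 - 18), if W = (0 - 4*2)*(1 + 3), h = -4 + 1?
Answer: 2829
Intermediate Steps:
h = -3
W = -32 (W = (0 - 8)*4 = -8*4 = -32)
b(p) = -3
(b(W)*41)*(-5 - 18) = (-3*41)*(-5 - 18) = -123*(-23) = 2829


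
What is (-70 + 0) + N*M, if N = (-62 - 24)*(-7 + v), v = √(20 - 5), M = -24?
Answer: -14518 + 2064*√15 ≈ -6524.2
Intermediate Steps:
v = √15 ≈ 3.8730
N = 602 - 86*√15 (N = (-62 - 24)*(-7 + √15) = -86*(-7 + √15) = 602 - 86*√15 ≈ 268.92)
(-70 + 0) + N*M = (-70 + 0) + (602 - 86*√15)*(-24) = -70 + (-14448 + 2064*√15) = -14518 + 2064*√15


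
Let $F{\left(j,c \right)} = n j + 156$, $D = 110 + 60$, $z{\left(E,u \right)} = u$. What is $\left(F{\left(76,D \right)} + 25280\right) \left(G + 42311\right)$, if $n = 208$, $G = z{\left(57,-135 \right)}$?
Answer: $1739506944$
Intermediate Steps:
$G = -135$
$D = 170$
$F{\left(j,c \right)} = 156 + 208 j$ ($F{\left(j,c \right)} = 208 j + 156 = 156 + 208 j$)
$\left(F{\left(76,D \right)} + 25280\right) \left(G + 42311\right) = \left(\left(156 + 208 \cdot 76\right) + 25280\right) \left(-135 + 42311\right) = \left(\left(156 + 15808\right) + 25280\right) 42176 = \left(15964 + 25280\right) 42176 = 41244 \cdot 42176 = 1739506944$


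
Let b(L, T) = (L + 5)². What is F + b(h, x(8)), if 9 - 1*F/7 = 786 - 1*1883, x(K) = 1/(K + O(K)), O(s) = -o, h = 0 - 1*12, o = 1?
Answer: 7791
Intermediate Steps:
h = -12 (h = 0 - 12 = -12)
O(s) = -1 (O(s) = -1*1 = -1)
x(K) = 1/(-1 + K) (x(K) = 1/(K - 1) = 1/(-1 + K))
F = 7742 (F = 63 - 7*(786 - 1*1883) = 63 - 7*(786 - 1883) = 63 - 7*(-1097) = 63 + 7679 = 7742)
b(L, T) = (5 + L)²
F + b(h, x(8)) = 7742 + (5 - 12)² = 7742 + (-7)² = 7742 + 49 = 7791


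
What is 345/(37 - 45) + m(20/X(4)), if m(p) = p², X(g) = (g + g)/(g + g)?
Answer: 2855/8 ≈ 356.88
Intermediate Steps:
X(g) = 1 (X(g) = (2*g)/((2*g)) = (2*g)*(1/(2*g)) = 1)
345/(37 - 45) + m(20/X(4)) = 345/(37 - 45) + (20/1)² = 345/(-8) + (20*1)² = -⅛*345 + 20² = -345/8 + 400 = 2855/8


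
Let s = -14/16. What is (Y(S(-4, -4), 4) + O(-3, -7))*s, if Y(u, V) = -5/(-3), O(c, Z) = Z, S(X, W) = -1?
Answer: 14/3 ≈ 4.6667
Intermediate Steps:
s = -7/8 (s = -14*1/16 = -7/8 ≈ -0.87500)
Y(u, V) = 5/3 (Y(u, V) = -5*(-1/3) = 5/3)
(Y(S(-4, -4), 4) + O(-3, -7))*s = (5/3 - 7)*(-7/8) = -16/3*(-7/8) = 14/3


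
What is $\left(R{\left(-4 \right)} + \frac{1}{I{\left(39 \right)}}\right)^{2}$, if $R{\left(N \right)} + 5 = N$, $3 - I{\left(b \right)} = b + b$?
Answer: $\frac{456976}{5625} \approx 81.24$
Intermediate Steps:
$I{\left(b \right)} = 3 - 2 b$ ($I{\left(b \right)} = 3 - \left(b + b\right) = 3 - 2 b$)
$R{\left(N \right)} = -5 + N$
$\left(R{\left(-4 \right)} + \frac{1}{I{\left(39 \right)}}\right)^{2} = \left(\left(-5 - 4\right) + \frac{1}{3 - 78}\right)^{2} = \left(-9 + \frac{1}{3 - 78}\right)^{2} = \left(-9 + \frac{1}{-75}\right)^{2} = \left(-9 - \frac{1}{75}\right)^{2} = \left(- \frac{676}{75}\right)^{2} = \frac{456976}{5625}$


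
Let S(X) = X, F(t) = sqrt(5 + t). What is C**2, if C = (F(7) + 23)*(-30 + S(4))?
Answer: 365716 + 62192*sqrt(3) ≈ 4.7344e+5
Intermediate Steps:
C = -598 - 52*sqrt(3) (C = (sqrt(5 + 7) + 23)*(-30 + 4) = (sqrt(12) + 23)*(-26) = (2*sqrt(3) + 23)*(-26) = (23 + 2*sqrt(3))*(-26) = -598 - 52*sqrt(3) ≈ -688.07)
C**2 = (-598 - 52*sqrt(3))**2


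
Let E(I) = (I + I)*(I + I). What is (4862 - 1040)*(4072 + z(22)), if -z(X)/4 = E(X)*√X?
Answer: 15563184 - 29597568*√22 ≈ -1.2326e+8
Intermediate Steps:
E(I) = 4*I² (E(I) = (2*I)*(2*I) = 4*I²)
z(X) = -16*X^(5/2) (z(X) = -4*4*X²*√X = -16*X^(5/2))
(4862 - 1040)*(4072 + z(22)) = (4862 - 1040)*(4072 - 7744*√22) = 3822*(4072 - 7744*√22) = 15563184 - 29597568*√22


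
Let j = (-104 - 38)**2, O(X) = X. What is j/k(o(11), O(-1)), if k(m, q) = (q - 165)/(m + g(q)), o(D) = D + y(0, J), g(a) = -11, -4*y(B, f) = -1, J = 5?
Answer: -5041/166 ≈ -30.367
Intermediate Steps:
y(B, f) = 1/4 (y(B, f) = -1/4*(-1) = 1/4)
j = 20164 (j = (-142)**2 = 20164)
o(D) = 1/4 + D (o(D) = D + 1/4 = 1/4 + D)
k(m, q) = (-165 + q)/(-11 + m) (k(m, q) = (q - 165)/(m - 11) = (-165 + q)/(-11 + m))
j/k(o(11), O(-1)) = 20164/(((-165 - 1)/(-11 + (1/4 + 11)))) = 20164/((-166/(-11 + 45/4))) = 20164/((-166/(1/4))) = 20164/((4*(-166))) = 20164/(-664) = 20164*(-1/664) = -5041/166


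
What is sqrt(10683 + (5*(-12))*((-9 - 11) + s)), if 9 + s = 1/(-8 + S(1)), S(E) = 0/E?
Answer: sqrt(49722)/2 ≈ 111.49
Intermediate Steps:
S(E) = 0
s = -73/8 (s = -9 + 1/(-8 + 0) = -9 + 1/(-8) = -9 - 1/8 = -73/8 ≈ -9.1250)
sqrt(10683 + (5*(-12))*((-9 - 11) + s)) = sqrt(10683 + (5*(-12))*((-9 - 11) - 73/8)) = sqrt(10683 - 60*(-20 - 73/8)) = sqrt(10683 - 60*(-233/8)) = sqrt(10683 + 3495/2) = sqrt(24861/2) = sqrt(49722)/2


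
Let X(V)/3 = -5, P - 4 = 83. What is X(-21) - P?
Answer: -102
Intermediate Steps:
P = 87 (P = 4 + 83 = 87)
X(V) = -15 (X(V) = 3*(-5) = -15)
X(-21) - P = -15 - 1*87 = -15 - 87 = -102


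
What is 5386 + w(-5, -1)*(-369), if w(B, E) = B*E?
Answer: 3541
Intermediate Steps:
5386 + w(-5, -1)*(-369) = 5386 - 5*(-1)*(-369) = 5386 + 5*(-369) = 5386 - 1845 = 3541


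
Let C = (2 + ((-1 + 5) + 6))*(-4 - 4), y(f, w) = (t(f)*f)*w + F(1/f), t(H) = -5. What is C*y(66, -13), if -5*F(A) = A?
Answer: -22651184/55 ≈ -4.1184e+5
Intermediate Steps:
F(A) = -A/5
y(f, w) = -1/(5*f) - 5*f*w (y(f, w) = (-5*f)*w - 1/(5*f) = -5*f*w - 1/(5*f) = -1/(5*f) - 5*f*w)
C = -96 (C = (2 + (4 + 6))*(-8) = (2 + 10)*(-8) = 12*(-8) = -96)
C*y(66, -13) = -96*(-⅕/66 - 5*66*(-13)) = -96*(-⅕*1/66 + 4290) = -96*(-1/330 + 4290) = -96*1415699/330 = -22651184/55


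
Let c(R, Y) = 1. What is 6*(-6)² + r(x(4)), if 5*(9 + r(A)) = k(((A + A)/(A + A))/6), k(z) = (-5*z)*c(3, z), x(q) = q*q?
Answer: 1241/6 ≈ 206.83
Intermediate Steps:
x(q) = q²
k(z) = -5*z (k(z) = -5*z*1 = -5*z)
r(A) = -55/6 (r(A) = -9 + (-5*(A + A)/(A + A)/6)/5 = -9 + (-5*(2*A)/((2*A))/6)/5 = -9 + (-5*(2*A)*(1/(2*A))/6)/5 = -9 + (-5/6)/5 = -9 + (-5*⅙)/5 = -9 + (⅕)*(-⅚) = -9 - ⅙ = -55/6)
6*(-6)² + r(x(4)) = 6*(-6)² - 55/6 = 6*36 - 55/6 = 216 - 55/6 = 1241/6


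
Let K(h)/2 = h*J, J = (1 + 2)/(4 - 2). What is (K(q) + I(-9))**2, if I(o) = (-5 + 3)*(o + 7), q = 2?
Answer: 100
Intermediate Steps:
J = 3/2 ≈ 1.5000
I(o) = -14 - 2*o (I(o) = -2*(7 + o) = -14 - 2*o)
K(h) = 3*h (K(h) = 2*(h*(3/2)) = 2*(3*h/2) = 3*h)
(K(q) + I(-9))**2 = (3*2 + (-14 - 2*(-9)))**2 = (6 + (-14 + 18))**2 = (6 + 4)**2 = 10**2 = 100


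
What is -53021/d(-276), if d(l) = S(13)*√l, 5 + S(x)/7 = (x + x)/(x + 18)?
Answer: -1643651*I*√69/124614 ≈ -109.56*I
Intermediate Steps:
S(x) = -35 + 14*x/(18 + x) (S(x) = -35 + 7*((x + x)/(x + 18)) = -35 + 7*((2*x)/(18 + x)) = -35 + 7*(2*x/(18 + x)) = -35 + 14*x/(18 + x))
d(l) = -903*√l/31 (d(l) = (21*(-30 - 1*13)/(18 + 13))*√l = (21*(-30 - 13)/31)*√l = (21*(1/31)*(-43))*√l = -903*√l/31)
-53021/d(-276) = -53021*31*I*√69/124614 = -1643651*I*√69/124614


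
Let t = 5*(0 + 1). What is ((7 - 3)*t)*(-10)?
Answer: -200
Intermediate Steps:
t = 5 (t = 5*1 = 5)
((7 - 3)*t)*(-10) = ((7 - 3)*5)*(-10) = (4*5)*(-10) = 20*(-10) = -200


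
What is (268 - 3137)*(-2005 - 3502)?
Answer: 15799583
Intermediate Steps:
(268 - 3137)*(-2005 - 3502) = -2869*(-5507) = 15799583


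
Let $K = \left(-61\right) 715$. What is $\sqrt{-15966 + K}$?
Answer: $i \sqrt{59581} \approx 244.09 i$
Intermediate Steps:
$K = -43615$
$\sqrt{-15966 + K} = \sqrt{-15966 - 43615} = \sqrt{-59581} = i \sqrt{59581}$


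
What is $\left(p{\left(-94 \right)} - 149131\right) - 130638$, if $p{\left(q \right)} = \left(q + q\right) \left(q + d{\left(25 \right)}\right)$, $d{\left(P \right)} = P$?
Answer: $-266797$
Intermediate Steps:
$p{\left(q \right)} = 2 q \left(25 + q\right)$ ($p{\left(q \right)} = \left(q + q\right) \left(q + 25\right) = 2 q \left(25 + q\right)$)
$\left(p{\left(-94 \right)} - 149131\right) - 130638 = \left(2 \left(-94\right) \left(25 - 94\right) - 149131\right) - 130638 = \left(2 \left(-94\right) \left(-69\right) - 149131\right) - 130638 = \left(12972 - 149131\right) - 130638 = -136159 - 130638 = -266797$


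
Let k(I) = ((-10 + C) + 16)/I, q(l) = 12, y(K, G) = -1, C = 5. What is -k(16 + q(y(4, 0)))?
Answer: -11/28 ≈ -0.39286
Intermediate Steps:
k(I) = 11/I (k(I) = ((-10 + 5) + 16)/I = (-5 + 16)/I = 11/I)
-k(16 + q(y(4, 0))) = -11/(16 + 12) = -11/28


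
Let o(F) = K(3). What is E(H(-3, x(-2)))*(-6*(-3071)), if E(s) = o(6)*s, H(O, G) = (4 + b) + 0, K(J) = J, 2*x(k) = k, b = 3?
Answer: 386946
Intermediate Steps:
x(k) = k/2
o(F) = 3
H(O, G) = 7 (H(O, G) = (4 + 3) + 0 = 7 + 0 = 7)
E(s) = 3*s
E(H(-3, x(-2)))*(-6*(-3071)) = (3*7)*(-6*(-3071)) = 21*18426 = 386946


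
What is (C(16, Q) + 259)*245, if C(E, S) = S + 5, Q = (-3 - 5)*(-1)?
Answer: 66640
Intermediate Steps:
Q = 8 (Q = -8*(-1) = 8)
C(E, S) = 5 + S
(C(16, Q) + 259)*245 = ((5 + 8) + 259)*245 = (13 + 259)*245 = 272*245 = 66640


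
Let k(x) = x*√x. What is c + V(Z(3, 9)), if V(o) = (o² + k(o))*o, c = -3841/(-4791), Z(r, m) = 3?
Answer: 133198/4791 + 9*√3 ≈ 43.390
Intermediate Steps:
k(x) = x^(3/2)
c = 3841/4791 (c = -3841*(-1/4791) = 3841/4791 ≈ 0.80171)
V(o) = o*(o² + o^(3/2)) (V(o) = (o² + o^(3/2))*o = o*(o² + o^(3/2)))
c + V(Z(3, 9)) = 3841/4791 + (3³ + 3^(5/2)) = 3841/4791 + (27 + 9*√3) = 133198/4791 + 9*√3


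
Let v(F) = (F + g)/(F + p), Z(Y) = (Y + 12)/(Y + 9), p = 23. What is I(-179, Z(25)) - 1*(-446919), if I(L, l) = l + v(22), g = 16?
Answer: 683789027/1530 ≈ 4.4692e+5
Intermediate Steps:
Z(Y) = (12 + Y)/(9 + Y)
v(F) = (16 + F)/(23 + F) (v(F) = (F + 16)/(F + 23) = (16 + F)/(23 + F))
I(L, l) = 38/45 + l (I(L, l) = l + (16 + 22)/(23 + 22) = l + 38/45 = 38/45 + l)
I(-179, Z(25)) - 1*(-446919) = (38/45 + (12 + 25)/(9 + 25)) - 1*(-446919) = (38/45 + 37/34) + 446919 = 2957/1530 + 446919 = 683789027/1530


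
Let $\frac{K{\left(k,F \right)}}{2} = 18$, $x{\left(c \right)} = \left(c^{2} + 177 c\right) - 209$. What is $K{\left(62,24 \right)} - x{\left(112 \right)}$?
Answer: $-32123$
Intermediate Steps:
$x{\left(c \right)} = -209 + c^{2} + 177 c$
$K{\left(k,F \right)} = 36$ ($K{\left(k,F \right)} = 2 \cdot 18 = 36$)
$K{\left(62,24 \right)} - x{\left(112 \right)} = 36 - \left(-209 + 112^{2} + 177 \cdot 112\right) = 36 - \left(-209 + 12544 + 19824\right) = 36 - 32159 = -32123$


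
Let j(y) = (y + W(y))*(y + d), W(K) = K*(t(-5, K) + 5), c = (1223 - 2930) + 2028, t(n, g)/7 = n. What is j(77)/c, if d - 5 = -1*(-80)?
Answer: -120582/107 ≈ -1126.9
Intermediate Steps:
t(n, g) = 7*n
c = 321 (c = -1707 + 2028 = 321)
W(K) = -30*K (W(K) = K*(7*(-5) + 5) = K*(-35 + 5) = K*(-30) = -30*K)
d = 85 (d = 5 - 1*(-80) = 5 + 80 = 85)
j(y) = -29*y*(85 + y) (j(y) = (y - 30*y)*(y + 85) = (-29*y)*(85 + y) = -29*y*(85 + y))
j(77)/c = (29*77*(-85 - 1*77))/321 = (29*77*(-85 - 77))*(1/321) = (29*77*(-162))*(1/321) = -361746*1/321 = -120582/107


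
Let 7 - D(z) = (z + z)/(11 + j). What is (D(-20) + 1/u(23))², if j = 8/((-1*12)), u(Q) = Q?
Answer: 60559524/508369 ≈ 119.13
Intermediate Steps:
j = -⅔ (j = 8/(-12) = 8*(-1/12) = -⅔ ≈ -0.66667)
D(z) = 7 - 6*z/31 (D(z) = 7 - (z + z)/(11 - ⅔) = 7 - 2*z/31/3 = 7 - 2*z*3/31 = 7 - 6*z/31)
(D(-20) + 1/u(23))² = ((7 - 6/31*(-20)) + 1/23)² = ((7 + 120/31) + 1/23)² = (337/31 + 1/23)² = (7782/713)² = 60559524/508369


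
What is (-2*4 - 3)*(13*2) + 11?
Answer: -275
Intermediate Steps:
(-2*4 - 3)*(13*2) + 11 = (-8 - 3)*26 + 11 = -11*26 + 11 = -286 + 11 = -275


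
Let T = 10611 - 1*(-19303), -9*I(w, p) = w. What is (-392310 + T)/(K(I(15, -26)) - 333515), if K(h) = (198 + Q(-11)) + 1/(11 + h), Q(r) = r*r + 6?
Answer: 10147088/9329317 ≈ 1.0877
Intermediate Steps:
I(w, p) = -w/9
T = 29914 (T = 10611 + 19303 = 29914)
Q(r) = 6 + r² (Q(r) = r² + 6 = 6 + r²)
K(h) = 325 + 1/(11 + h) (K(h) = (198 + (6 + (-11)²)) + 1/(11 + h) = (198 + (6 + 121)) + 1/(11 + h) = (198 + 127) + 1/(11 + h) = 325 + 1/(11 + h))
(-392310 + T)/(K(I(15, -26)) - 333515) = (-392310 + 29914)/((3576 + 325*(-⅑*15))/(11 - ⅑*15) - 333515) = -362396/((3576 + 325*(-5/3))/(11 - 5/3) - 333515) = -362396/((3576 - 1625/3)/(28/3) - 333515) = -362396/((3/28)*(9103/3) - 333515) = -362396/(9103/28 - 333515) = -362396/(-9329317/28) = -362396*(-28/9329317) = 10147088/9329317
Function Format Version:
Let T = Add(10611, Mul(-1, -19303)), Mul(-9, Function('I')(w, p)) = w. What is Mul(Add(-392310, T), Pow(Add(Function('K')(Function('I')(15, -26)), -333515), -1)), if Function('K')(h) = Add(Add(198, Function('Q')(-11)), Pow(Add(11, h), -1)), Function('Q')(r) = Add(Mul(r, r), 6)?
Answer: Rational(10147088, 9329317) ≈ 1.0877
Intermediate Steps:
Function('I')(w, p) = Mul(Rational(-1, 9), w)
T = 29914 (T = Add(10611, 19303) = 29914)
Function('Q')(r) = Add(6, Pow(r, 2)) (Function('Q')(r) = Add(Pow(r, 2), 6) = Add(6, Pow(r, 2)))
Function('K')(h) = Add(325, Pow(Add(11, h), -1)) (Function('K')(h) = Add(Add(198, Add(6, Pow(-11, 2))), Pow(Add(11, h), -1)) = Add(Add(198, Add(6, 121)), Pow(Add(11, h), -1)) = Add(Add(198, 127), Pow(Add(11, h), -1)) = Add(325, Pow(Add(11, h), -1)))
Mul(Add(-392310, T), Pow(Add(Function('K')(Function('I')(15, -26)), -333515), -1)) = Mul(Add(-392310, 29914), Pow(Add(Mul(Pow(Add(11, Mul(Rational(-1, 9), 15)), -1), Add(3576, Mul(325, Mul(Rational(-1, 9), 15)))), -333515), -1)) = Mul(-362396, Pow(Add(Mul(Pow(Add(11, Rational(-5, 3)), -1), Add(3576, Mul(325, Rational(-5, 3)))), -333515), -1)) = Mul(-362396, Pow(Add(Mul(Pow(Rational(28, 3), -1), Add(3576, Rational(-1625, 3))), -333515), -1)) = Mul(-362396, Pow(Add(Mul(Rational(3, 28), Rational(9103, 3)), -333515), -1)) = Mul(-362396, Pow(Add(Rational(9103, 28), -333515), -1)) = Mul(-362396, Pow(Rational(-9329317, 28), -1)) = Mul(-362396, Rational(-28, 9329317)) = Rational(10147088, 9329317)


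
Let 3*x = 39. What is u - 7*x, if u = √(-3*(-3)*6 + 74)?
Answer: -91 + 8*√2 ≈ -79.686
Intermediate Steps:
x = 13 (x = (⅓)*39 = 13)
u = 8*√2 (u = √(9*6 + 74) = √(54 + 74) = √128 = 8*√2 ≈ 11.314)
u - 7*x = 8*√2 - 7*13 = 8*√2 - 91 = -91 + 8*√2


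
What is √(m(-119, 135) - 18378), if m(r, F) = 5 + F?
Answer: I*√18238 ≈ 135.05*I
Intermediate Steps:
√(m(-119, 135) - 18378) = √((5 + 135) - 18378) = √(140 - 18378) = √(-18238) = I*√18238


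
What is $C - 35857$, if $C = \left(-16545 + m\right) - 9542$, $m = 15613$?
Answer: $-46331$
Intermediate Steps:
$C = -10474$ ($C = \left(-16545 + 15613\right) - 9542 = -932 - 9542 = -10474$)
$C - 35857 = -10474 - 35857 = -46331$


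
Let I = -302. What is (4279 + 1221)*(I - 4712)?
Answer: -27577000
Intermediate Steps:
(4279 + 1221)*(I - 4712) = (4279 + 1221)*(-302 - 4712) = 5500*(-5014) = -27577000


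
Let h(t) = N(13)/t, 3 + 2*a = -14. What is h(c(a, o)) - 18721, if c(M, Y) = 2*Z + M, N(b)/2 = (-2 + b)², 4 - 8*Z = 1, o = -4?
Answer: -581319/31 ≈ -18752.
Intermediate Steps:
a = -17/2 (a = -3/2 + (½)*(-14) = -3/2 - 7 = -17/2 ≈ -8.5000)
Z = 3/8 (Z = ½ - ⅛*1 = ½ - ⅛ = 3/8 ≈ 0.37500)
N(b) = 2*(-2 + b)²
c(M, Y) = ¾ + M (c(M, Y) = 2*(3/8) + M = ¾ + M)
h(t) = 242/t (h(t) = (2*(-2 + 13)²)/t = (2*11²)/t = (2*121)/t = 242/t)
h(c(a, o)) - 18721 = 242/(¾ - 17/2) - 18721 = 242/(-31/4) - 18721 = 242*(-4/31) - 18721 = -968/31 - 18721 = -581319/31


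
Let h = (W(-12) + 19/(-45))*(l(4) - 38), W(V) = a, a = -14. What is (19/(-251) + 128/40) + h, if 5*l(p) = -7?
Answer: 32267548/56475 ≈ 571.36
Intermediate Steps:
l(p) = -7/5 (l(p) = (⅕)*(-7) = -7/5)
W(V) = -14
h = 127853/225 (h = (-14 + 19/(-45))*(-7/5 - 38) = (-14 + 19*(-1/45))*(-197/5) = (-14 - 19/45)*(-197/5) = -649/45*(-197/5) = 127853/225 ≈ 568.24)
(19/(-251) + 128/40) + h = (19/(-251) + 128/40) + 127853/225 = (19*(-1/251) + 128*(1/40)) + 127853/225 = (-19/251 + 16/5) + 127853/225 = 3921/1255 + 127853/225 = 32267548/56475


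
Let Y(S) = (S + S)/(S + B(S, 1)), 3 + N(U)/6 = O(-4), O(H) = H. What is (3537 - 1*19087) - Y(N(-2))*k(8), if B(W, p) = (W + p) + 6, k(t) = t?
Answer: -171146/11 ≈ -15559.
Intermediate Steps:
B(W, p) = 6 + W + p
N(U) = -42 (N(U) = -18 + 6*(-4) = -18 - 24 = -42)
Y(S) = 2*S/(7 + 2*S) (Y(S) = (S + S)/(S + (6 + S + 1)) = (2*S)/(S + (7 + S)) = (2*S)/(7 + 2*S) = 2*S/(7 + 2*S))
(3537 - 1*19087) - Y(N(-2))*k(8) = (3537 - 1*19087) - 2*(-42)/(7 + 2*(-42))*8 = (3537 - 19087) - 2*(-42)/(7 - 84)*8 = -15550 - 2*(-42)/(-77)*8 = -15550 - 2*(-42)*(-1/77)*8 = -15550 - 12*8/11 = -15550 - 1*96/11 = -15550 - 96/11 = -171146/11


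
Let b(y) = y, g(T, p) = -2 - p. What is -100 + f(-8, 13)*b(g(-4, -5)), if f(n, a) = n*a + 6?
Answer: -394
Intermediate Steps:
f(n, a) = 6 + a*n (f(n, a) = a*n + 6 = 6 + a*n)
-100 + f(-8, 13)*b(g(-4, -5)) = -100 + (6 + 13*(-8))*(-2 - 1*(-5)) = -100 + (6 - 104)*(-2 + 5) = -100 - 98*3 = -100 - 294 = -394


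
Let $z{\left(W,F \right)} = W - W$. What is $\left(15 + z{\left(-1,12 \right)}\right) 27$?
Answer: $405$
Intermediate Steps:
$z{\left(W,F \right)} = 0$
$\left(15 + z{\left(-1,12 \right)}\right) 27 = \left(15 + 0\right) 27 = 15 \cdot 27 = 405$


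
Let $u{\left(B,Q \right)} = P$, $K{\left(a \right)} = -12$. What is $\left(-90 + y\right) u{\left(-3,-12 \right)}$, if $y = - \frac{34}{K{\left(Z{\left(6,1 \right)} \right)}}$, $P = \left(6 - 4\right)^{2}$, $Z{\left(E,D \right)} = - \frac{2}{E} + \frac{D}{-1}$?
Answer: $- \frac{1046}{3} \approx -348.67$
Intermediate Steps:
$Z{\left(E,D \right)} = - D - \frac{2}{E}$ ($Z{\left(E,D \right)} = - \frac{2}{E} + D \left(-1\right) = - \frac{2}{E} - D = - D - \frac{2}{E}$)
$P = 4$ ($P = 2^{2} = 4$)
$u{\left(B,Q \right)} = 4$
$y = \frac{17}{6}$ ($y = - \frac{34}{-12} = \left(-34\right) \left(- \frac{1}{12}\right) = \frac{17}{6} \approx 2.8333$)
$\left(-90 + y\right) u{\left(-3,-12 \right)} = \left(-90 + \frac{17}{6}\right) 4 = \left(- \frac{523}{6}\right) 4 = - \frac{1046}{3}$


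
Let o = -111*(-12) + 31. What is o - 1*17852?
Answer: -16489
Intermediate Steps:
o = 1363 (o = 1332 + 31 = 1363)
o - 1*17852 = 1363 - 1*17852 = 1363 - 17852 = -16489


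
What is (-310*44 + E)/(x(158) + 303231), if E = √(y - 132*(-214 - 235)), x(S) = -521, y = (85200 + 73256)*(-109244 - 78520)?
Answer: -1364/30271 + 3*I*√826452031/151355 ≈ -0.04506 + 0.56981*I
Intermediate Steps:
y = -29752332384 (y = 158456*(-187764) = -29752332384)
E = 6*I*√826452031 (E = √(-29752332384 - 132*(-214 - 235)) = √(-29752332384 - 132*(-449)) = √(-29752332384 + 59268) = √(-29752273116) = 6*I*√826452031 ≈ 1.7249e+5*I)
(-310*44 + E)/(x(158) + 303231) = (-310*44 + 6*I*√826452031)/(-521 + 303231) = (-13640 + 6*I*√826452031)/302710 = (-13640 + 6*I*√826452031)*(1/302710) = -1364/30271 + 3*I*√826452031/151355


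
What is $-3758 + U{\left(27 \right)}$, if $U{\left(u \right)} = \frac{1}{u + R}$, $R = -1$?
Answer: $- \frac{97707}{26} \approx -3758.0$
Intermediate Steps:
$U{\left(u \right)} = \frac{1}{-1 + u}$ ($U{\left(u \right)} = \frac{1}{u - 1} = \frac{1}{-1 + u}$)
$-3758 + U{\left(27 \right)} = -3758 + \frac{1}{-1 + 27} = -3758 + \frac{1}{26} = - \frac{97707}{26}$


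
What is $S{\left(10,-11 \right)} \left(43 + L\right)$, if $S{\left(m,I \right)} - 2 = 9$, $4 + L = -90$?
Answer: $-561$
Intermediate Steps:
$L = -94$ ($L = -4 - 90 = -94$)
$S{\left(m,I \right)} = 11$ ($S{\left(m,I \right)} = 2 + 9 = 11$)
$S{\left(10,-11 \right)} \left(43 + L\right) = 11 \left(43 - 94\right) = 11 \left(-51\right) = -561$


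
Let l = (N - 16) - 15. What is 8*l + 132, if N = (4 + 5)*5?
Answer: 244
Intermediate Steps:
N = 45 (N = 9*5 = 45)
l = 14 (l = (45 - 16) - 15 = 29 - 15 = 14)
8*l + 132 = 8*14 + 132 = 112 + 132 = 244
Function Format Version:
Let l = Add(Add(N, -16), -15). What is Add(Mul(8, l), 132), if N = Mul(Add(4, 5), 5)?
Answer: 244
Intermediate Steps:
N = 45 (N = Mul(9, 5) = 45)
l = 14 (l = Add(Add(45, -16), -15) = Add(29, -15) = 14)
Add(Mul(8, l), 132) = Add(Mul(8, 14), 132) = Add(112, 132) = 244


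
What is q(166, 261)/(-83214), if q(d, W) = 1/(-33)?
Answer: 1/2746062 ≈ 3.6416e-7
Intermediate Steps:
q(d, W) = -1/33
q(166, 261)/(-83214) = -1/33/(-83214) = -1/33*(-1/83214) = 1/2746062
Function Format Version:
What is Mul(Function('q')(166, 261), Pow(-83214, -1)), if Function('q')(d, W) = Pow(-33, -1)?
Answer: Rational(1, 2746062) ≈ 3.6416e-7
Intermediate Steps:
Function('q')(d, W) = Rational(-1, 33)
Mul(Function('q')(166, 261), Pow(-83214, -1)) = Mul(Rational(-1, 33), Pow(-83214, -1)) = Mul(Rational(-1, 33), Rational(-1, 83214)) = Rational(1, 2746062)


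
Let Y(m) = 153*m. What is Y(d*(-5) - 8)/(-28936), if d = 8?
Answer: 918/3617 ≈ 0.25380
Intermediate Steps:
Y(d*(-5) - 8)/(-28936) = (153*(8*(-5) - 8))/(-28936) = (153*(-40 - 8))*(-1/28936) = (153*(-48))*(-1/28936) = -7344*(-1/28936) = 918/3617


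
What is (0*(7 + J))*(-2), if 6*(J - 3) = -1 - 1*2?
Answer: 0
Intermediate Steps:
J = 5/2 (J = 3 + (-1 - 1*2)/6 = 3 + (-1 - 2)/6 = 3 + (⅙)*(-3) = 3 - ½ = 5/2 ≈ 2.5000)
(0*(7 + J))*(-2) = (0*(7 + 5/2))*(-2) = (0*(19/2))*(-2) = 0*(-2) = 0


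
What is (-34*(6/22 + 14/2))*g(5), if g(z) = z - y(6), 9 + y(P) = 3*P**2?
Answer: 255680/11 ≈ 23244.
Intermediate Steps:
y(P) = -9 + 3*P**2
g(z) = -99 + z (g(z) = z - (-9 + 3*6**2) = z - (-9 + 3*36) = z - (-9 + 108) = z - 1*99 = z - 99 = -99 + z)
(-34*(6/22 + 14/2))*g(5) = (-34*(6/22 + 14/2))*(-99 + 5) = -34*(6*(1/22) + 14*(1/2))*(-94) = -34*(3/11 + 7)*(-94) = -34*80/11*(-94) = -2720/11*(-94) = 255680/11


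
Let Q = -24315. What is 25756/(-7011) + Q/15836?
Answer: -578344481/111026196 ≈ -5.2091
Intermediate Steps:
25756/(-7011) + Q/15836 = 25756/(-7011) - 24315/15836 = 25756*(-1/7011) - 24315*1/15836 = -25756/7011 - 24315/15836 = -578344481/111026196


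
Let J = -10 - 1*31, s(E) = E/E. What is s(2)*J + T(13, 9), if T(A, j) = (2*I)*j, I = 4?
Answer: 31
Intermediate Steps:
T(A, j) = 8*j (T(A, j) = (2*4)*j = 8*j)
s(E) = 1
J = -41 (J = -10 - 31 = -41)
s(2)*J + T(13, 9) = 1*(-41) + 8*9 = -41 + 72 = 31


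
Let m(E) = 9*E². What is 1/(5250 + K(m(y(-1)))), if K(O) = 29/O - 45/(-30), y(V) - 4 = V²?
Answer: 450/2363233 ≈ 0.00019042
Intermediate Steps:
y(V) = 4 + V²
K(O) = 3/2 + 29/O (K(O) = 29/O - 45*(-1/30) = 29/O + 3/2 = 3/2 + 29/O)
1/(5250 + K(m(y(-1)))) = 1/(5250 + (3/2 + 29/((9*(4 + (-1)²)²)))) = 1/(5250 + (3/2 + 29/((9*(4 + 1)²)))) = 1/(5250 + (3/2 + 29/((9*5²)))) = 1/(5250 + (3/2 + 29/((9*25)))) = 1/(5250 + (3/2 + 29/225)) = 1/(5250 + 733/450) = 1/(2363233/450) = 450/2363233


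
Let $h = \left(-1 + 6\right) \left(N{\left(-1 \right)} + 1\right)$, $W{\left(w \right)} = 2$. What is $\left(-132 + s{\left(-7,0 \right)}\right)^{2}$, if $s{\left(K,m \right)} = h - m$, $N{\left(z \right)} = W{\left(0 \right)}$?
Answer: $13689$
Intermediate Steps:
$N{\left(z \right)} = 2$
$h = 15$ ($h = \left(-1 + 6\right) \left(2 + 1\right) = 5 \cdot 3 = 15$)
$s{\left(K,m \right)} = 15 - m$
$\left(-132 + s{\left(-7,0 \right)}\right)^{2} = \left(-132 + \left(15 - 0\right)\right)^{2} = \left(-132 + \left(15 + 0\right)\right)^{2} = \left(-132 + 15\right)^{2} = \left(-117\right)^{2} = 13689$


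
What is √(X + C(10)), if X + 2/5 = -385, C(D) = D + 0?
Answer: I*√9385/5 ≈ 19.375*I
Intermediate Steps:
C(D) = D
X = -1927/5 (X = -⅖ - 385 = -1927/5 ≈ -385.40)
√(X + C(10)) = √(-1927/5 + 10) = √(-1877/5) = I*√9385/5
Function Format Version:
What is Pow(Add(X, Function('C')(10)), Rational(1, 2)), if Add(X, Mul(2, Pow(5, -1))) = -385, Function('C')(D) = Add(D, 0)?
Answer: Mul(Rational(1, 5), I, Pow(9385, Rational(1, 2))) ≈ Mul(19.375, I)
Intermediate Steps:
Function('C')(D) = D
X = Rational(-1927, 5) (X = Add(Rational(-2, 5), -385) = Rational(-1927, 5) ≈ -385.40)
Pow(Add(X, Function('C')(10)), Rational(1, 2)) = Pow(Add(Rational(-1927, 5), 10), Rational(1, 2)) = Pow(Rational(-1877, 5), Rational(1, 2)) = Mul(Rational(1, 5), I, Pow(9385, Rational(1, 2)))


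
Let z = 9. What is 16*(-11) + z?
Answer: -167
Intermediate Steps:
16*(-11) + z = 16*(-11) + 9 = -176 + 9 = -167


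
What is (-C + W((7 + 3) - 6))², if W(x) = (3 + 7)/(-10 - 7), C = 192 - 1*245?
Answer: 793881/289 ≈ 2747.0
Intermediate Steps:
C = -53 (C = 192 - 245 = -53)
W(x) = -10/17 (W(x) = 10/(-17) = 10*(-1/17) = -10/17)
(-C + W((7 + 3) - 6))² = (-1*(-53) - 10/17)² = (53 - 10/17)² = (891/17)² = 793881/289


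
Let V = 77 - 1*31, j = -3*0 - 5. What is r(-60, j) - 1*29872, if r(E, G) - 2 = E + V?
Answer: -29884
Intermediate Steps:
j = -5 (j = 0 - 5 = -5)
V = 46 (V = 77 - 31 = 46)
r(E, G) = 48 + E (r(E, G) = 2 + (E + 46) = 2 + (46 + E) = 48 + E)
r(-60, j) - 1*29872 = (48 - 60) - 1*29872 = -12 - 29872 = -29884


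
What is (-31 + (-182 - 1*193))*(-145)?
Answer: 58870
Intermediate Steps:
(-31 + (-182 - 1*193))*(-145) = (-31 + (-182 - 193))*(-145) = (-31 - 375)*(-145) = -406*(-145) = 58870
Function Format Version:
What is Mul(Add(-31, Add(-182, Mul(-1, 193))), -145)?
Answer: 58870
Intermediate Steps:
Mul(Add(-31, Add(-182, Mul(-1, 193))), -145) = Mul(Add(-31, Add(-182, -193)), -145) = Mul(Add(-31, -375), -145) = Mul(-406, -145) = 58870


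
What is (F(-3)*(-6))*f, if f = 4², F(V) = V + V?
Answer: 576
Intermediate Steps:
F(V) = 2*V
f = 16
(F(-3)*(-6))*f = ((2*(-3))*(-6))*16 = -6*(-6)*16 = 36*16 = 576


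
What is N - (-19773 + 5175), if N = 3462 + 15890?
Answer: 33950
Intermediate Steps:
N = 19352
N - (-19773 + 5175) = 19352 - (-19773 + 5175) = 19352 - 1*(-14598) = 19352 + 14598 = 33950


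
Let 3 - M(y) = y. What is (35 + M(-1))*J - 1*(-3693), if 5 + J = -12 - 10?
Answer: 2640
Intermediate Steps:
J = -27 (J = -5 + (-12 - 10) = -5 - 22 = -27)
M(y) = 3 - y
(35 + M(-1))*J - 1*(-3693) = (35 + (3 - 1*(-1)))*(-27) - 1*(-3693) = (35 + (3 + 1))*(-27) + 3693 = (35 + 4)*(-27) + 3693 = 39*(-27) + 3693 = -1053 + 3693 = 2640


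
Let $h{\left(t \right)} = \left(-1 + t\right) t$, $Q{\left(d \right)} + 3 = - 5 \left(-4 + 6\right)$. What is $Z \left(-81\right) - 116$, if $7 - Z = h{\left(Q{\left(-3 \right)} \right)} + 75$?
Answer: $20134$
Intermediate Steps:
$Q{\left(d \right)} = -13$ ($Q{\left(d \right)} = -3 - 5 \left(-4 + 6\right) = -3 - 10 = -13$)
$h{\left(t \right)} = t \left(-1 + t\right)$
$Z = -250$ ($Z = 7 - \left(- 13 \left(-1 - 13\right) + 75\right) = 7 - \left(\left(-13\right) \left(-14\right) + 75\right) = 7 - \left(182 + 75\right) = 7 - 257 = -250$)
$Z \left(-81\right) - 116 = \left(-250\right) \left(-81\right) - 116 = 20250 - 116 = 20134$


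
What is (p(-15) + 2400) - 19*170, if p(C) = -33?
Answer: -863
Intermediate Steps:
(p(-15) + 2400) - 19*170 = (-33 + 2400) - 19*170 = 2367 - 1*3230 = 2367 - 3230 = -863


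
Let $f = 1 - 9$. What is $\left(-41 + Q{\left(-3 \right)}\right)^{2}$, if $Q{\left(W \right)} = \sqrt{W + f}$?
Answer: $\left(41 - i \sqrt{11}\right)^{2} \approx 1670.0 - 271.96 i$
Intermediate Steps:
$f = -8$ ($f = 1 - 9 = -8$)
$Q{\left(W \right)} = \sqrt{-8 + W}$ ($Q{\left(W \right)} = \sqrt{W - 8} = \sqrt{-8 + W}$)
$\left(-41 + Q{\left(-3 \right)}\right)^{2} = \left(-41 + \sqrt{-8 - 3}\right)^{2} = \left(-41 + \sqrt{-11}\right)^{2} = \left(-41 + i \sqrt{11}\right)^{2}$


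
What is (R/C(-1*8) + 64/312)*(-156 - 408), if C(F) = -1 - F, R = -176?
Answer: 1279904/91 ≈ 14065.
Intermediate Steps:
(R/C(-1*8) + 64/312)*(-156 - 408) = (-176/(-1 - (-1)*8) + 64/312)*(-156 - 408) = (-176/(-1 - 1*(-8)) + 64*(1/312))*(-564) = (-176/(-1 + 8) + 8/39)*(-564) = (-176/7 + 8/39)*(-564) = -6808/273*(-564) = 1279904/91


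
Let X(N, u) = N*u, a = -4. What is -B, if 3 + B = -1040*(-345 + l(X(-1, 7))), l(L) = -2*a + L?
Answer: -357757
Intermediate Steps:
l(L) = 8 + L (l(L) = -2*(-4) + L = 8 + L)
B = 357757 (B = -3 - 1040*(-345 + (8 - 1*7)) = -3 - 1040*(-345 + (8 - 7)) = -3 - 1040*(-345 + 1) = -3 - 1040*(-344) = -3 + 357760 = 357757)
-B = -1*357757 = -357757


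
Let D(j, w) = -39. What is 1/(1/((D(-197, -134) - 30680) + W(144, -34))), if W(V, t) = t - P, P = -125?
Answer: -30628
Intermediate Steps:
W(V, t) = 125 + t (W(V, t) = t - 1*(-125) = t + 125 = 125 + t)
1/(1/((D(-197, -134) - 30680) + W(144, -34))) = 1/(1/((-39 - 30680) + (125 - 34))) = 1/(1/(-30719 + 91)) = 1/(1/(-30628)) = 1/(-1/30628) = -30628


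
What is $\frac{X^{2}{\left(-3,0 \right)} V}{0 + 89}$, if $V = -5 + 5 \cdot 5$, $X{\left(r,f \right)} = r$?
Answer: $\frac{180}{89} \approx 2.0225$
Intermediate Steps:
$V = 20$ ($V = -5 + 25 = 20$)
$\frac{X^{2}{\left(-3,0 \right)} V}{0 + 89} = \frac{\left(-3\right)^{2} \cdot 20}{0 + 89} = \frac{9 \cdot 20}{89} = 180 \cdot \frac{1}{89} = \frac{180}{89}$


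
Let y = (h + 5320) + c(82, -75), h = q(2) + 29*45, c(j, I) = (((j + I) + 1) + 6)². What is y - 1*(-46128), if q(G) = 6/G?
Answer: 52952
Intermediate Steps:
c(j, I) = (7 + I + j)² (c(j, I) = (((I + j) + 1) + 6)² = ((1 + I + j) + 6)² = (7 + I + j)²)
h = 1308 (h = 6/2 + 29*45 = 6*(½) + 1305 = 3 + 1305 = 1308)
y = 6824 (y = (1308 + 5320) + (7 - 75 + 82)² = 6628 + 14² = 6628 + 196 = 6824)
y - 1*(-46128) = 6824 - 1*(-46128) = 6824 + 46128 = 52952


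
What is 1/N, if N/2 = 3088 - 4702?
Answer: -1/3228 ≈ -0.00030979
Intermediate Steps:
N = -3228 (N = 2*(3088 - 4702) = 2*(-1614) = -3228)
1/N = 1/(-3228) = -1/3228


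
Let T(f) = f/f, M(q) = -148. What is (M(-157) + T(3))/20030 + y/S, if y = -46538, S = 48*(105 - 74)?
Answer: -233093719/7451160 ≈ -31.283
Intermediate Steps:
S = 1488 (S = 48*31 = 1488)
T(f) = 1
(M(-157) + T(3))/20030 + y/S = (-148 + 1)/20030 - 46538/1488 = -147*1/20030 - 46538*1/1488 = -147/20030 - 23269/744 = -233093719/7451160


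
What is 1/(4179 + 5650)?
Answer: 1/9829 ≈ 0.00010174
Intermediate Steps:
1/(4179 + 5650) = 1/9829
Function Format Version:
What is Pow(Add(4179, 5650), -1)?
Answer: Rational(1, 9829) ≈ 0.00010174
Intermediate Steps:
Pow(Add(4179, 5650), -1) = Pow(9829, -1) = Rational(1, 9829)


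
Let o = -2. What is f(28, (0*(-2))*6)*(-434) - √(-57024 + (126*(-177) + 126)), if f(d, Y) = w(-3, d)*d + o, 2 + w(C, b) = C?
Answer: 61628 - 60*I*√22 ≈ 61628.0 - 281.42*I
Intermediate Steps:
w(C, b) = -2 + C
f(d, Y) = -2 - 5*d (f(d, Y) = (-2 - 3)*d - 2 = -5*d - 2 = -2 - 5*d)
f(28, (0*(-2))*6)*(-434) - √(-57024 + (126*(-177) + 126)) = (-2 - 5*28)*(-434) - √(-57024 + (126*(-177) + 126)) = (-2 - 140)*(-434) - √(-57024 + (-22302 + 126)) = -142*(-434) - √(-57024 - 22176) = 61628 - √(-79200) = 61628 - 60*I*√22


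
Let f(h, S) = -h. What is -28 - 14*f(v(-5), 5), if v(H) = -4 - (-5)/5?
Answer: -70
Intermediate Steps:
v(H) = -3 (v(H) = -4 - (-5)/5 = -4 - 1*(-1) = -4 + 1 = -3)
-28 - 14*f(v(-5), 5) = -28 - (-14)*(-3) = -28 - 14*3 = -28 - 42 = -70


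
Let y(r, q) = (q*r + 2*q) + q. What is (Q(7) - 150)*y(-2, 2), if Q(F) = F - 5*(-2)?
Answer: -266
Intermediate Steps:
y(r, q) = 3*q + q*r (y(r, q) = (2*q + q*r) + q = 3*q + q*r)
Q(F) = 10 + F (Q(F) = F + 10 = 10 + F)
(Q(7) - 150)*y(-2, 2) = ((10 + 7) - 150)*(2*(3 - 2)) = (17 - 150)*(2*1) = -133*2 = -266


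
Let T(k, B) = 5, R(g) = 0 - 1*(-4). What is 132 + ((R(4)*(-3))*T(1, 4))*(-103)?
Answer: 6312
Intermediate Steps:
R(g) = 4 (R(g) = 0 + 4 = 4)
132 + ((R(4)*(-3))*T(1, 4))*(-103) = 132 + ((4*(-3))*5)*(-103) = 132 - 12*5*(-103) = 132 - 60*(-103) = 132 + 6180 = 6312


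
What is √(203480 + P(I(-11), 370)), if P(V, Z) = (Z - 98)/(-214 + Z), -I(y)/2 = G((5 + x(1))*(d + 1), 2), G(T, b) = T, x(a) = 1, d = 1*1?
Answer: 2*√77373933/39 ≈ 451.09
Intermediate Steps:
d = 1
I(y) = -24 (I(y) = -2*(5 + 1)*(1 + 1) = -12*2 = -2*12 = -24)
P(V, Z) = (-98 + Z)/(-214 + Z)
√(203480 + P(I(-11), 370)) = √(203480 + (-98 + 370)/(-214 + 370)) = √(203480 + 272/156) = √(203480 + (1/156)*272) = √(203480 + 68/39) = √(7935788/39) = 2*√77373933/39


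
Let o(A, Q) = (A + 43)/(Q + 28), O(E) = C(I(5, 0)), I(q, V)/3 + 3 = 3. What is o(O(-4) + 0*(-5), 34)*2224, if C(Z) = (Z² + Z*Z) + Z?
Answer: 47816/31 ≈ 1542.5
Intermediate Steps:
I(q, V) = 0 (I(q, V) = -9 + 3*3 = -9 + 9 = 0)
C(Z) = Z + 2*Z² (C(Z) = (Z² + Z²) + Z = 2*Z² + Z = Z + 2*Z²)
O(E) = 0 (O(E) = 0*(1 + 2*0) = 0*(1 + 0) = 0*1 = 0)
o(A, Q) = (43 + A)/(28 + Q)
o(O(-4) + 0*(-5), 34)*2224 = ((43 + (0 + 0*(-5)))/(28 + 34))*2224 = ((43 + (0 + 0))/62)*2224 = ((43 + 0)/62)*2224 = ((1/62)*43)*2224 = (43/62)*2224 = 47816/31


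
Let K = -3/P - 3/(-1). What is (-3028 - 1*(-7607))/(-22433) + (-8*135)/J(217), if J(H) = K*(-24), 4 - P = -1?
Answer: 1664159/89732 ≈ 18.546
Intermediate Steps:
P = 5 (P = 4 - 1*(-1) = 4 + 1 = 5)
K = 12/5 (K = -3/5 - 3/(-1) = -3*⅕ - 3*(-1) = -⅗ + 3 = 12/5 ≈ 2.4000)
J(H) = -288/5 (J(H) = (12/5)*(-24) = -288/5)
(-3028 - 1*(-7607))/(-22433) + (-8*135)/J(217) = (-3028 - 1*(-7607))/(-22433) + (-8*135)/(-288/5) = (-3028 + 7607)*(-1/22433) - 1080*(-5/288) = 4579*(-1/22433) + 75/4 = -4579/22433 + 75/4 = 1664159/89732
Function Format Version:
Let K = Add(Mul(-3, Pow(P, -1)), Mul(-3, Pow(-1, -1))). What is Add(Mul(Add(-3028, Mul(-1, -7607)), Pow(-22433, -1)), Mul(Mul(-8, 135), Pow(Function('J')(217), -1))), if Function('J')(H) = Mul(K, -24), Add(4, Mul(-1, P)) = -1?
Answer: Rational(1664159, 89732) ≈ 18.546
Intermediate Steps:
P = 5 (P = Add(4, Mul(-1, -1)) = Add(4, 1) = 5)
K = Rational(12, 5) (K = Add(Mul(-3, Pow(5, -1)), Mul(-3, Pow(-1, -1))) = Add(Mul(-3, Rational(1, 5)), Mul(-3, -1)) = Add(Rational(-3, 5), 3) = Rational(12, 5) ≈ 2.4000)
Function('J')(H) = Rational(-288, 5) (Function('J')(H) = Mul(Rational(12, 5), -24) = Rational(-288, 5))
Add(Mul(Add(-3028, Mul(-1, -7607)), Pow(-22433, -1)), Mul(Mul(-8, 135), Pow(Function('J')(217), -1))) = Add(Mul(Add(-3028, Mul(-1, -7607)), Pow(-22433, -1)), Mul(Mul(-8, 135), Pow(Rational(-288, 5), -1))) = Add(Mul(Add(-3028, 7607), Rational(-1, 22433)), Mul(-1080, Rational(-5, 288))) = Add(Mul(4579, Rational(-1, 22433)), Rational(75, 4)) = Add(Rational(-4579, 22433), Rational(75, 4)) = Rational(1664159, 89732)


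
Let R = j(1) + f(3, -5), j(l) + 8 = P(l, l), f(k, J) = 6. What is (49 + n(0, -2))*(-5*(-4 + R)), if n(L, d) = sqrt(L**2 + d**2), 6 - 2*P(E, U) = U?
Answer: 1785/2 ≈ 892.50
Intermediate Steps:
P(E, U) = 3 - U/2
j(l) = -5 - l/2 (j(l) = -8 + (3 - l/2) = -5 - l/2)
R = 1/2 (R = (-5 - 1/2*1) + 6 = (-5 - 1/2) + 6 = -11/2 + 6 = 1/2 ≈ 0.50000)
(49 + n(0, -2))*(-5*(-4 + R)) = (49 + sqrt(0**2 + (-2)**2))*(-5*(-4 + 1/2)) = (49 + sqrt(0 + 4))*(-5*(-7/2)) = (49 + sqrt(4))*(35/2) = (49 + 2)*(35/2) = 51*(35/2) = 1785/2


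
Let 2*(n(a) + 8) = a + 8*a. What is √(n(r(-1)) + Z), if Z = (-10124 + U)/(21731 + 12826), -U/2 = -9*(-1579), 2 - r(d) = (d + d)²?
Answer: I*√21633200355/34557 ≈ 4.2562*I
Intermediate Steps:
r(d) = 2 - 4*d² (r(d) = 2 - (d + d)² = 2 - (2*d)² = 2 - 4*d²)
U = -28422 (U = -(-18)*(-1579) = -2*14211 = -28422)
Z = -38546/34557 (Z = (-10124 - 28422)/(21731 + 12826) = -38546/34557 ≈ -1.1154)
n(a) = -8 + 9*a/2 (n(a) = -8 + (a + 8*a)/2 = -8 + (9*a)/2 = -8 + 9*a/2)
√(n(r(-1)) + Z) = √((-8 + 9*(2 - 4*(-1)²)/2) - 38546/34557) = √((-8 + 9*(2 - 4*1)/2) - 38546/34557) = √((-8 + 9*(2 - 4)/2) - 38546/34557) = √((-8 + (9/2)*(-2)) - 38546/34557) = √((-8 - 9) - 38546/34557) = √(-17 - 38546/34557) = √(-626015/34557) = I*√21633200355/34557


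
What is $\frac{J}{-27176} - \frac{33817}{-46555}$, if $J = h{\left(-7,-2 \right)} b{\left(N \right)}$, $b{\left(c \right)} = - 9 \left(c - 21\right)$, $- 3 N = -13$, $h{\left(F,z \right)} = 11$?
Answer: $\frac{421097521}{632589340} \approx 0.66567$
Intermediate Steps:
$N = \frac{13}{3}$ ($N = \left(- \frac{1}{3}\right) \left(-13\right) = \frac{13}{3} \approx 4.3333$)
$b{\left(c \right)} = 189 - 9 c$ ($b{\left(c \right)} = - 9 \left(-21 + c\right) = 189 - 9 c$)
$J = 1650$ ($J = 11 \left(189 - 39\right) = 11 \cdot 150 = 1650$)
$\frac{J}{-27176} - \frac{33817}{-46555} = \frac{1650}{-27176} - \frac{33817}{-46555} = 1650 \left(- \frac{1}{27176}\right) - - \frac{33817}{46555} = - \frac{825}{13588} + \frac{33817}{46555} = \frac{421097521}{632589340}$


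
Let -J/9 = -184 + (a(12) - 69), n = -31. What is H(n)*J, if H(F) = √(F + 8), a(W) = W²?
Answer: 981*I*√23 ≈ 4704.7*I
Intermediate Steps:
H(F) = √(8 + F)
J = 981 (J = -9*(-184 + (12² - 69)) = -9*(-184 + (144 - 69)) = -9*(-184 + 75) = -9*(-109) = 981)
H(n)*J = √(8 - 31)*981 = √(-23)*981 = (I*√23)*981 = 981*I*√23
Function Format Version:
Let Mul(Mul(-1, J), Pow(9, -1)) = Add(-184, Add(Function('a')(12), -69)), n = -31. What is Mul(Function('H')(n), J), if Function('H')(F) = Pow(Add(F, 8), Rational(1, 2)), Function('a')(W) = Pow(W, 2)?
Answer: Mul(981, I, Pow(23, Rational(1, 2))) ≈ Mul(4704.7, I)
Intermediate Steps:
Function('H')(F) = Pow(Add(8, F), Rational(1, 2))
J = 981 (J = Mul(-9, Add(-184, Add(Pow(12, 2), -69))) = Mul(-9, Add(-184, Add(144, -69))) = Mul(-9, Add(-184, 75)) = Mul(-9, -109) = 981)
Mul(Function('H')(n), J) = Mul(Pow(Add(8, -31), Rational(1, 2)), 981) = Mul(Pow(-23, Rational(1, 2)), 981) = Mul(Mul(I, Pow(23, Rational(1, 2))), 981) = Mul(981, I, Pow(23, Rational(1, 2)))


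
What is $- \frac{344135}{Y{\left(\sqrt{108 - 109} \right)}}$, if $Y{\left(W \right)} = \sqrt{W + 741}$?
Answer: $- \frac{344135}{\sqrt{741 + i}} \approx -12642.0 + 8.5304 i$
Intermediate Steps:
$Y{\left(W \right)} = \sqrt{741 + W}$
$- \frac{344135}{Y{\left(\sqrt{108 - 109} \right)}} = - \frac{344135}{\sqrt{741 + \sqrt{108 - 109}}} = - \frac{344135}{\sqrt{741 + \sqrt{-1}}} = - \frac{344135}{\sqrt{741 + i}}$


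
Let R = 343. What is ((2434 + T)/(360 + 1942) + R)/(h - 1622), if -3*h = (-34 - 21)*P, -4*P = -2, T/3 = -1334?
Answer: -2364054/11138227 ≈ -0.21225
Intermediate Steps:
T = -4002 (T = 3*(-1334) = -4002)
P = 1/2 (P = -1/4*(-2) = 1/2 ≈ 0.50000)
h = 55/6 (h = -(-34 - 21)/(3*2) = -(-55)/(3*2) = -1/3*(-55/2) = 55/6 ≈ 9.1667)
((2434 + T)/(360 + 1942) + R)/(h - 1622) = ((2434 - 4002)/(360 + 1942) + 343)/(55/6 - 1622) = (-1568/2302 + 343)/(-9677/6) = (-1568*1/2302 + 343)*(-6/9677) = (-784/1151 + 343)*(-6/9677) = (394009/1151)*(-6/9677) = -2364054/11138227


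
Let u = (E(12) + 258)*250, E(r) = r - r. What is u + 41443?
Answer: 105943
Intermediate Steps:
E(r) = 0
u = 64500 (u = (0 + 258)*250 = 258*250 = 64500)
u + 41443 = 64500 + 41443 = 105943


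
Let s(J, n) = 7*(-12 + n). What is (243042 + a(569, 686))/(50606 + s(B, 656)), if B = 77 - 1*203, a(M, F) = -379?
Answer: 242663/55114 ≈ 4.4029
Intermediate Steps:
B = -126 (B = 77 - 203 = -126)
s(J, n) = -84 + 7*n
(243042 + a(569, 686))/(50606 + s(B, 656)) = (243042 - 379)/(50606 + (-84 + 7*656)) = 242663/(50606 + (-84 + 4592)) = 242663/(50606 + 4508) = 242663/55114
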